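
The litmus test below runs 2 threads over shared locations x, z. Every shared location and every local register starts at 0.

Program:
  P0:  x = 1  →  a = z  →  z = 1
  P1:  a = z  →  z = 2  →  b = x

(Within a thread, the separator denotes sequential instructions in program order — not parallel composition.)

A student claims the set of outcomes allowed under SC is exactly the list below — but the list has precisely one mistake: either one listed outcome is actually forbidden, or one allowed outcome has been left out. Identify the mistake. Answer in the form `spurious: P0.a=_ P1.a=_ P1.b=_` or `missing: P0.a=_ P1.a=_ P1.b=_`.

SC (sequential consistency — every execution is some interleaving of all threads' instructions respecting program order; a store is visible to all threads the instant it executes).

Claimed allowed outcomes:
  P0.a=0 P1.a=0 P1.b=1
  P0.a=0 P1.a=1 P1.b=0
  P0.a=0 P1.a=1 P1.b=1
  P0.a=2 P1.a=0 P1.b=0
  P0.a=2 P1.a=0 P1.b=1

spurious: P0.a=0 P1.a=1 P1.b=0

outcome vector order: (P0.a,P1.a,P1.b)
SC: 4 outcomes — {001, 011, 200, 201}
claimed∖SC = {010}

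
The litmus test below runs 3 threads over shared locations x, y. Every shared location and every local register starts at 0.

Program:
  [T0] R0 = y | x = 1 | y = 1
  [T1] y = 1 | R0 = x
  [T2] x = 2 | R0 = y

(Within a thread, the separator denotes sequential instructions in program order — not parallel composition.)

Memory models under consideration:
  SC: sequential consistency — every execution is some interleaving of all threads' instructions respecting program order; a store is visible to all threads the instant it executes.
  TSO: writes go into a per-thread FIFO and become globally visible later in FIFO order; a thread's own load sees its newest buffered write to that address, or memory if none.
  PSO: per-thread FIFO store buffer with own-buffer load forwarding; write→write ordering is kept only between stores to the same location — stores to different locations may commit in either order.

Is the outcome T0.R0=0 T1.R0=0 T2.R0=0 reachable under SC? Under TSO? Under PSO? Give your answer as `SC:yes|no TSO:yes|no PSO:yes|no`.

outcome vector order: (T0.R0,T1.R0,T2.R0)
under SC → (0,0,1), (0,1,0), (0,1,1), (0,2,0), (0,2,1), (1,0,1), (1,1,0), (1,1,1), (1,2,0), (1,2,1)
under TSO → (0,0,0), (0,0,1), (0,1,0), (0,1,1), (0,2,0), (0,2,1), (1,0,0), (1,0,1), (1,1,0), (1,1,1), (1,2,0), (1,2,1)
under PSO → (0,0,0), (0,0,1), (0,1,0), (0,1,1), (0,2,0), (0,2,1), (1,0,0), (1,0,1), (1,1,0), (1,1,1), (1,2,0), (1,2,1)
target (0,0,0) ∈ {TSO,PSO}

SC:no TSO:yes PSO:yes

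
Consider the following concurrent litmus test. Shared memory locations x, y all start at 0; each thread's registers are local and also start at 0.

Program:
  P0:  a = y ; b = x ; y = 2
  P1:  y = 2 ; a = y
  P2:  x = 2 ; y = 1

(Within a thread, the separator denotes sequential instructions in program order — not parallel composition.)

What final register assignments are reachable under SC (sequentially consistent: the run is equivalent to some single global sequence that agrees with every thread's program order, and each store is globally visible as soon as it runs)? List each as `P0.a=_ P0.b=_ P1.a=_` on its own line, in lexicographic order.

P0.a=0 P0.b=0 P1.a=1
P0.a=0 P0.b=0 P1.a=2
P0.a=0 P0.b=2 P1.a=1
P0.a=0 P0.b=2 P1.a=2
P0.a=1 P0.b=2 P1.a=1
P0.a=1 P0.b=2 P1.a=2
P0.a=2 P0.b=0 P1.a=1
P0.a=2 P0.b=0 P1.a=2
P0.a=2 P0.b=2 P1.a=1
P0.a=2 P0.b=2 P1.a=2

outcome vector order: (P0.a,P0.b,P1.a)
|SC outcomes| = 10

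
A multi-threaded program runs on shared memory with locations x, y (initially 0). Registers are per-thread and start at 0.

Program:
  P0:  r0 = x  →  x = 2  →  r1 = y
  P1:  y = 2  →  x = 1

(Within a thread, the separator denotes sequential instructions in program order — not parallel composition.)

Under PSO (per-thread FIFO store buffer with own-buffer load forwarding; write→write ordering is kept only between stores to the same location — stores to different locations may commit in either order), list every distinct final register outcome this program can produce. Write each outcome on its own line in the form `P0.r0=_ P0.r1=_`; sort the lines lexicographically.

outcome vector order: (P0.r0,P0.r1)
|PSO outcomes| = 4

P0.r0=0 P0.r1=0
P0.r0=0 P0.r1=2
P0.r0=1 P0.r1=0
P0.r0=1 P0.r1=2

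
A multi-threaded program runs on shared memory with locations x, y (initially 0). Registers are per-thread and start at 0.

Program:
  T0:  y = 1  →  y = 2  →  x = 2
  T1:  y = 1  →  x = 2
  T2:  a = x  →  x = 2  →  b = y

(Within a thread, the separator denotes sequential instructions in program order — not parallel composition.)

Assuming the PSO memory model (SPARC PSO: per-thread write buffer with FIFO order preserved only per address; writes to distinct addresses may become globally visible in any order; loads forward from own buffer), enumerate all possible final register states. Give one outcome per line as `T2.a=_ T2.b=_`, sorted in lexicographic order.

T2.a=0 T2.b=0
T2.a=0 T2.b=1
T2.a=0 T2.b=2
T2.a=2 T2.b=0
T2.a=2 T2.b=1
T2.a=2 T2.b=2

outcome vector order: (T2.a,T2.b)
|PSO outcomes| = 6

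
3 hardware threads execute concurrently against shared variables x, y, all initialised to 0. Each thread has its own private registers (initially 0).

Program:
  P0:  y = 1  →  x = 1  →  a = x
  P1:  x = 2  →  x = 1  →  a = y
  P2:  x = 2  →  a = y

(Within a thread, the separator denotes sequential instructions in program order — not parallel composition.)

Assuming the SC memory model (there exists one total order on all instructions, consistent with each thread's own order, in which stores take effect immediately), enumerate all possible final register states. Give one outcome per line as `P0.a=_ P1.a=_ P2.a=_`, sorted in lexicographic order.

outcome vector order: (P0.a,P1.a,P2.a)
|SC outcomes| = 7

P0.a=1 P1.a=0 P2.a=0
P0.a=1 P1.a=0 P2.a=1
P0.a=1 P1.a=1 P2.a=0
P0.a=1 P1.a=1 P2.a=1
P0.a=2 P1.a=0 P2.a=1
P0.a=2 P1.a=1 P2.a=0
P0.a=2 P1.a=1 P2.a=1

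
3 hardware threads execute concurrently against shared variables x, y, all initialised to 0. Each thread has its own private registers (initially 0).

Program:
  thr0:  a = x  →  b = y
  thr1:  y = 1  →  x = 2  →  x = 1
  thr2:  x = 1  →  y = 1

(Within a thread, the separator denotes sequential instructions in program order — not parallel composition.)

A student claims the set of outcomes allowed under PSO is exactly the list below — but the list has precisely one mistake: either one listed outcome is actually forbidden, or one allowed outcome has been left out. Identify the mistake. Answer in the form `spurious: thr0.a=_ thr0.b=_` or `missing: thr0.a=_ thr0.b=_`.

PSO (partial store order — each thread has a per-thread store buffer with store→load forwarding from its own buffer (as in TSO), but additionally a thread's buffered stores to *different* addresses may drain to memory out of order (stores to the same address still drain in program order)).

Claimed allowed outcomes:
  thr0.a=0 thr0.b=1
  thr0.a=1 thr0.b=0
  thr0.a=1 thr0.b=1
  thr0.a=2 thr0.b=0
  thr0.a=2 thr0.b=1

outcome vector order: (thr0.a,thr0.b)
PSO: 6 outcomes — {00; 01; 10; 11; 20; 21}
PSO∖claimed = {00}

missing: thr0.a=0 thr0.b=0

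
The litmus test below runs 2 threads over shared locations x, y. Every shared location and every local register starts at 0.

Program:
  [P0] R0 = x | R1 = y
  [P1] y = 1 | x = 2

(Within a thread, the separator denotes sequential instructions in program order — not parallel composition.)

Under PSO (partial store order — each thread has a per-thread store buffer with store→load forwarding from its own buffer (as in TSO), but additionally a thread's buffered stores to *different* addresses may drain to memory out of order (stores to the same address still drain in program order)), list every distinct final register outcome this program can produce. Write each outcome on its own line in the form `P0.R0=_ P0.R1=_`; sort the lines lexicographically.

P0.R0=0 P0.R1=0
P0.R0=0 P0.R1=1
P0.R0=2 P0.R1=0
P0.R0=2 P0.R1=1

outcome vector order: (P0.R0,P0.R1)
|PSO outcomes| = 4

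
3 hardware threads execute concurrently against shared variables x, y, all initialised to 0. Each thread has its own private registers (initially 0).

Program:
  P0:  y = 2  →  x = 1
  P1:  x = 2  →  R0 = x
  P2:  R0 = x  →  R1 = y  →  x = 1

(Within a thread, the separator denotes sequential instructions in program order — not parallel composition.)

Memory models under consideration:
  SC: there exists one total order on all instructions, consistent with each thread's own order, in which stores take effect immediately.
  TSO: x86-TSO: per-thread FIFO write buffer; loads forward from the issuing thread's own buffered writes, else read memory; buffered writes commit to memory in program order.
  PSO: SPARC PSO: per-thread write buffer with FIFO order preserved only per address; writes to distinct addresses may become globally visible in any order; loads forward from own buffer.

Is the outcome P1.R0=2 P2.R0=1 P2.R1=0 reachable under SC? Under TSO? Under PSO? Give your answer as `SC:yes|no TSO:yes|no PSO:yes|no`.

outcome vector order: (P1.R0,P2.R0,P2.R1)
SC: 10 outcomes — {100; 102; 112; 120; 122; 200; 202; 212; 220; 222}
TSO: 10 outcomes — {100; 102; 112; 120; 122; 200; 202; 212; 220; 222}
PSO: 12 outcomes — {100; 102; 110; 112; 120; 122; 200; 202; 210; 212; 220; 222}
target 210 ∈ {PSO}

SC:no TSO:no PSO:yes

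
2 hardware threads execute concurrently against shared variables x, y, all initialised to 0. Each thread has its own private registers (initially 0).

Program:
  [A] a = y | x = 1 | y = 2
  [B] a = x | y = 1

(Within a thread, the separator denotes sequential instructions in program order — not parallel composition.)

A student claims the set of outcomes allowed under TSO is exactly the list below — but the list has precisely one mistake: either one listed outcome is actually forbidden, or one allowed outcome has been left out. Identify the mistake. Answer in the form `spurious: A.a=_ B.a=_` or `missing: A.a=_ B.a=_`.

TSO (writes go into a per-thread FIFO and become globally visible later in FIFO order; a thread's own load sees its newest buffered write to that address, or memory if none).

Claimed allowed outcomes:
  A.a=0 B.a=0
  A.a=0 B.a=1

missing: A.a=1 B.a=0

outcome vector order: (A.a,B.a)
under TSO → (0,0) (0,1) (1,0)
TSO∖claimed = {(1,0)}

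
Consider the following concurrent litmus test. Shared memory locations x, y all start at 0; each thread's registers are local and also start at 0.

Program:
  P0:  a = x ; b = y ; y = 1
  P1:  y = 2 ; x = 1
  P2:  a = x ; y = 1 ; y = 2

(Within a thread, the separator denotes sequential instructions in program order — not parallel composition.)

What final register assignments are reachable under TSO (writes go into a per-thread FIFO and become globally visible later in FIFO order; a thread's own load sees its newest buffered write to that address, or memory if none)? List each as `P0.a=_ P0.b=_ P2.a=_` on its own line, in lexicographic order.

P0.a=0 P0.b=0 P2.a=0
P0.a=0 P0.b=0 P2.a=1
P0.a=0 P0.b=1 P2.a=0
P0.a=0 P0.b=1 P2.a=1
P0.a=0 P0.b=2 P2.a=0
P0.a=0 P0.b=2 P2.a=1
P0.a=1 P0.b=1 P2.a=0
P0.a=1 P0.b=1 P2.a=1
P0.a=1 P0.b=2 P2.a=0
P0.a=1 P0.b=2 P2.a=1

outcome vector order: (P0.a,P0.b,P2.a)
|TSO outcomes| = 10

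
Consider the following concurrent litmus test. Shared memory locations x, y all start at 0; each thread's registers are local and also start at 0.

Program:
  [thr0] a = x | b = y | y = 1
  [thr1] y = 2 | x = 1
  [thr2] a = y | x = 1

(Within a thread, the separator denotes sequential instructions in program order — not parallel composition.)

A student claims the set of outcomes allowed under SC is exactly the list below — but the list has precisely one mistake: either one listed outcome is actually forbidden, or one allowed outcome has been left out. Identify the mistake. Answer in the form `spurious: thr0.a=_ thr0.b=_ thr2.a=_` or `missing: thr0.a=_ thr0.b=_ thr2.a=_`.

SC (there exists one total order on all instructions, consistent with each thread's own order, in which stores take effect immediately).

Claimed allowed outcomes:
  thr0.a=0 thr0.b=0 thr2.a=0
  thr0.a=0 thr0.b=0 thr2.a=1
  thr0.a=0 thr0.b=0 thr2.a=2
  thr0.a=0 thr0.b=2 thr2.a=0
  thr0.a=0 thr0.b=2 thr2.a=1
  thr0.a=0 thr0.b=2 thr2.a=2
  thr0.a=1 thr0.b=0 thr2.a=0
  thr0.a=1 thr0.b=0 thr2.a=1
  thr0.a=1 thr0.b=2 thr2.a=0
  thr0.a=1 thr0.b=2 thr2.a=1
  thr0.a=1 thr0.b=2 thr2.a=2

spurious: thr0.a=1 thr0.b=0 thr2.a=1

outcome vector order: (thr0.a,thr0.b,thr2.a)
[SC] allowed = {0/0/0, 0/0/1, 0/0/2, 0/2/0, 0/2/1, 0/2/2, 1/0/0, 1/2/0, 1/2/1, 1/2/2}
claimed∖SC = {1/0/1}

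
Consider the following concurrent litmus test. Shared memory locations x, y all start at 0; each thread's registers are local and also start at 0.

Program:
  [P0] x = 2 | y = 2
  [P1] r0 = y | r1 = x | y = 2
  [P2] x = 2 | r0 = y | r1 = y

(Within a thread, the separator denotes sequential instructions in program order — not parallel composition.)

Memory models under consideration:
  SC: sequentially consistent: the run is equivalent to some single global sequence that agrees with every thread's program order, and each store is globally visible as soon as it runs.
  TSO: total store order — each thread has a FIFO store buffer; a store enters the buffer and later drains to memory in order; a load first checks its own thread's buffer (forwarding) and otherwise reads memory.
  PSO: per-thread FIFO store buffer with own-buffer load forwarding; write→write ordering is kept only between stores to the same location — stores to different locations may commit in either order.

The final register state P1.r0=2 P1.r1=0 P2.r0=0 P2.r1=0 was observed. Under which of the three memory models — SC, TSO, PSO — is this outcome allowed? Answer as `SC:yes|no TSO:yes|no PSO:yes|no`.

outcome vector order: (P1.r0,P1.r1,P2.r0,P2.r1)
SC: 9 outcomes — {(0,0,0,0); (0,0,0,2); (0,0,2,2); (0,2,0,0); (0,2,0,2); (0,2,2,2); (2,2,0,0); (2,2,0,2); (2,2,2,2)}
TSO: 9 outcomes — {(0,0,0,0); (0,0,0,2); (0,0,2,2); (0,2,0,0); (0,2,0,2); (0,2,2,2); (2,2,0,0); (2,2,0,2); (2,2,2,2)}
PSO: 12 outcomes — {(0,0,0,0); (0,0,0,2); (0,0,2,2); (0,2,0,0); (0,2,0,2); (0,2,2,2); (2,0,0,0); (2,0,0,2); (2,0,2,2); (2,2,0,0); (2,2,0,2); (2,2,2,2)}
target (2,0,0,0) ∈ {PSO}

SC:no TSO:no PSO:yes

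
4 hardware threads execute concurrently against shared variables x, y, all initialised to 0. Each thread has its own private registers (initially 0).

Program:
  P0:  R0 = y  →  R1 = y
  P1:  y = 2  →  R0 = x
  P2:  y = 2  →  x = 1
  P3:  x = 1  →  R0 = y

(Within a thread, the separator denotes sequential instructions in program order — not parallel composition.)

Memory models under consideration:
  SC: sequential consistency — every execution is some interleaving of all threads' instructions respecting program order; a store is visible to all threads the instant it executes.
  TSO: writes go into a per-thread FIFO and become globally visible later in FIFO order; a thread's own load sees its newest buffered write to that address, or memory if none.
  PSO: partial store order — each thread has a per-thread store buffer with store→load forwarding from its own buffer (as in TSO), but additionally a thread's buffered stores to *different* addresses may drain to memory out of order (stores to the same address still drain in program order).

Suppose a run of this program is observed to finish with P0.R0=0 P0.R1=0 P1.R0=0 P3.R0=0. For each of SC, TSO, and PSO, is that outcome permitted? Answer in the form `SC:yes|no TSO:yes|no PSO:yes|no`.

outcome vector order: (P0.R0,P0.R1,P1.R0,P3.R0)
SC (9): (0,0,0,2), (0,0,1,0), (0,0,1,2), (0,2,0,2), (0,2,1,0), (0,2,1,2), (2,2,0,2), (2,2,1,0), (2,2,1,2)
TSO (12): (0,0,0,0), (0,0,0,2), (0,0,1,0), (0,0,1,2), (0,2,0,0), (0,2,0,2), (0,2,1,0), (0,2,1,2), (2,2,0,0), (2,2,0,2), (2,2,1,0), (2,2,1,2)
PSO (12): (0,0,0,0), (0,0,0,2), (0,0,1,0), (0,0,1,2), (0,2,0,0), (0,2,0,2), (0,2,1,0), (0,2,1,2), (2,2,0,0), (2,2,0,2), (2,2,1,0), (2,2,1,2)
target (0,0,0,0) ∈ {TSO,PSO}

SC:no TSO:yes PSO:yes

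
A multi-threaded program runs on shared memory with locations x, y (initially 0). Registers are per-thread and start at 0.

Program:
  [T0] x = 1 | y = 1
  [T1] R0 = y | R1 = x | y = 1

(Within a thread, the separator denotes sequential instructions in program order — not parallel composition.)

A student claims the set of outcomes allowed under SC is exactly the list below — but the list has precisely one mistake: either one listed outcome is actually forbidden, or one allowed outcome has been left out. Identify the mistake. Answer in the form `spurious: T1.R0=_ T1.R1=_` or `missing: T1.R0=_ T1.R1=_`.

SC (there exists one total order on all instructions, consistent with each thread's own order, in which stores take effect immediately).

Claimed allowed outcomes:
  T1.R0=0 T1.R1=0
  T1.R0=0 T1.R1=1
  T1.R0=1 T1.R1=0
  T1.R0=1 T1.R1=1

outcome vector order: (T1.R0,T1.R1)
SC (3): 0/0 0/1 1/1
claimed∖SC = {1/0}

spurious: T1.R0=1 T1.R1=0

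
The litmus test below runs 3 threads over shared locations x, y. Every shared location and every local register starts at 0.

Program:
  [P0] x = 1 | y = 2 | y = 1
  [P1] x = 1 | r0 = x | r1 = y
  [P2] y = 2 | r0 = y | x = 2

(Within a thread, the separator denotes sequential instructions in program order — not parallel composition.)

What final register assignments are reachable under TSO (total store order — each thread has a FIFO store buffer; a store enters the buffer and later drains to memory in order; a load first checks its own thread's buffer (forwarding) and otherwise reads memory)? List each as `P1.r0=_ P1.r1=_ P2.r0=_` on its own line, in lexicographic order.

outcome vector order: (P1.r0,P1.r1,P2.r0)
|TSO outcomes| = 9

P1.r0=1 P1.r1=0 P2.r0=1
P1.r0=1 P1.r1=0 P2.r0=2
P1.r0=1 P1.r1=1 P2.r0=1
P1.r0=1 P1.r1=1 P2.r0=2
P1.r0=1 P1.r1=2 P2.r0=1
P1.r0=1 P1.r1=2 P2.r0=2
P1.r0=2 P1.r1=1 P2.r0=1
P1.r0=2 P1.r1=1 P2.r0=2
P1.r0=2 P1.r1=2 P2.r0=2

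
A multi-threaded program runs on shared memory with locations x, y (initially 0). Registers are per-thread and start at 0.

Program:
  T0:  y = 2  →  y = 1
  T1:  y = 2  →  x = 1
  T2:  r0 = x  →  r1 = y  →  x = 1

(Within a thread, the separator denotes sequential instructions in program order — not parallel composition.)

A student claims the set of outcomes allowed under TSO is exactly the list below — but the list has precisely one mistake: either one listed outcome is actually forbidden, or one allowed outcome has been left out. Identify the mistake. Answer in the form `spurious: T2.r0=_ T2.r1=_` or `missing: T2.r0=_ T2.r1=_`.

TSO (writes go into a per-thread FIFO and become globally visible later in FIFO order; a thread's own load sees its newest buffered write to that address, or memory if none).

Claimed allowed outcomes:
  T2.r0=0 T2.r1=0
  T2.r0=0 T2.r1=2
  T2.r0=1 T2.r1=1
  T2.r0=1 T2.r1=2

missing: T2.r0=0 T2.r1=1

outcome vector order: (T2.r0,T2.r1)
TSO (5): (0,0), (0,1), (0,2), (1,1), (1,2)
TSO∖claimed = {(0,1)}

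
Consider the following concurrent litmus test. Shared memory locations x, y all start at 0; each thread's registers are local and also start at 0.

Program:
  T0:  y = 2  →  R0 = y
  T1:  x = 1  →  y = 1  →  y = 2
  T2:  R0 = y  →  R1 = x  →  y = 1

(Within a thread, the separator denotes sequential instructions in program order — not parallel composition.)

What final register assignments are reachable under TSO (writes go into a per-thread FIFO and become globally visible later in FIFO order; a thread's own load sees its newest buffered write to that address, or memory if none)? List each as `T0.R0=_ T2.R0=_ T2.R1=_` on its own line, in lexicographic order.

outcome vector order: (T0.R0,T2.R0,T2.R1)
|TSO outcomes| = 10

T0.R0=1 T2.R0=0 T2.R1=0
T0.R0=1 T2.R0=0 T2.R1=1
T0.R0=1 T2.R0=1 T2.R1=1
T0.R0=1 T2.R0=2 T2.R1=0
T0.R0=1 T2.R0=2 T2.R1=1
T0.R0=2 T2.R0=0 T2.R1=0
T0.R0=2 T2.R0=0 T2.R1=1
T0.R0=2 T2.R0=1 T2.R1=1
T0.R0=2 T2.R0=2 T2.R1=0
T0.R0=2 T2.R0=2 T2.R1=1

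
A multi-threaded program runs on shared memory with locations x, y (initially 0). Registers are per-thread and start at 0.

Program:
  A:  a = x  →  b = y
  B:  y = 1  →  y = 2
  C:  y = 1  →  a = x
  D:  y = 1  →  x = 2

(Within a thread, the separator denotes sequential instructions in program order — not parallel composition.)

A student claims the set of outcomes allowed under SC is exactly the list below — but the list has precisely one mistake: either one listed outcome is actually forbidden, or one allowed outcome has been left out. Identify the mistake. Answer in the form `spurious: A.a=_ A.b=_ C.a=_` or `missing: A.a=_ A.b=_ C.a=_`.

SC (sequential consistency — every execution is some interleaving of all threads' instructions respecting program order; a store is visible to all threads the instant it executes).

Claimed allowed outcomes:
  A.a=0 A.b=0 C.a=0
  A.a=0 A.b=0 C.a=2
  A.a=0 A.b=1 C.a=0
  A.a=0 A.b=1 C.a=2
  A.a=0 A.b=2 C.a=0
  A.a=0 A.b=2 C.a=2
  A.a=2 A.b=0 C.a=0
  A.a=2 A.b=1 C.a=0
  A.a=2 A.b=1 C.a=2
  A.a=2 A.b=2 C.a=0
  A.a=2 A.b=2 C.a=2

outcome vector order: (A.a,A.b,C.a)
SC (10): <0 0 0>; <0 0 2>; <0 1 0>; <0 1 2>; <0 2 0>; <0 2 2>; <2 1 0>; <2 1 2>; <2 2 0>; <2 2 2>
claimed∖SC = {<2 0 0>}

spurious: A.a=2 A.b=0 C.a=0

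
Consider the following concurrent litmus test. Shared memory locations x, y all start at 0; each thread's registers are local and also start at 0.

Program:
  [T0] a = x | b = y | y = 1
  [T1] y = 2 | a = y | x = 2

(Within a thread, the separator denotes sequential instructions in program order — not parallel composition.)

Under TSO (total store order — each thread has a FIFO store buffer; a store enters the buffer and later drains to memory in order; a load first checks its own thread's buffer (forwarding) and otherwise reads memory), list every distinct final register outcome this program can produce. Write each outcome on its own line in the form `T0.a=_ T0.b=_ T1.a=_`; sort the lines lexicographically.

T0.a=0 T0.b=0 T1.a=1
T0.a=0 T0.b=0 T1.a=2
T0.a=0 T0.b=2 T1.a=1
T0.a=0 T0.b=2 T1.a=2
T0.a=2 T0.b=2 T1.a=2

outcome vector order: (T0.a,T0.b,T1.a)
|TSO outcomes| = 5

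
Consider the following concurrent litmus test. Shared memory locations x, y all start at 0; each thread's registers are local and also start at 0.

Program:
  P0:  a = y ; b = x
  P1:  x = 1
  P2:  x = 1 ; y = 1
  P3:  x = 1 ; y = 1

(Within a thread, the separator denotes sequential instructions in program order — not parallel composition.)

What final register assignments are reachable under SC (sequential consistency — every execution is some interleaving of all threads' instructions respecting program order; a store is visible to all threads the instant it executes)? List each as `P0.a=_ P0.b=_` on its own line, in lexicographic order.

outcome vector order: (P0.a,P0.b)
|SC outcomes| = 3

P0.a=0 P0.b=0
P0.a=0 P0.b=1
P0.a=1 P0.b=1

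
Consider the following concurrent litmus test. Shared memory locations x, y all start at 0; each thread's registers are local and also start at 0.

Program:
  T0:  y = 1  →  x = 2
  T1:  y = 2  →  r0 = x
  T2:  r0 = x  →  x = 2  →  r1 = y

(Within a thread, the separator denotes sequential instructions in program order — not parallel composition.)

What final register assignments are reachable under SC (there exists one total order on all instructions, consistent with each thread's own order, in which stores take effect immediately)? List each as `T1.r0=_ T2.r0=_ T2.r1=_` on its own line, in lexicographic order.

T1.r0=0 T2.r0=0 T2.r1=1
T1.r0=0 T2.r0=0 T2.r1=2
T1.r0=0 T2.r0=2 T2.r1=1
T1.r0=0 T2.r0=2 T2.r1=2
T1.r0=2 T2.r0=0 T2.r1=0
T1.r0=2 T2.r0=0 T2.r1=1
T1.r0=2 T2.r0=0 T2.r1=2
T1.r0=2 T2.r0=2 T2.r1=1
T1.r0=2 T2.r0=2 T2.r1=2

outcome vector order: (T1.r0,T2.r0,T2.r1)
|SC outcomes| = 9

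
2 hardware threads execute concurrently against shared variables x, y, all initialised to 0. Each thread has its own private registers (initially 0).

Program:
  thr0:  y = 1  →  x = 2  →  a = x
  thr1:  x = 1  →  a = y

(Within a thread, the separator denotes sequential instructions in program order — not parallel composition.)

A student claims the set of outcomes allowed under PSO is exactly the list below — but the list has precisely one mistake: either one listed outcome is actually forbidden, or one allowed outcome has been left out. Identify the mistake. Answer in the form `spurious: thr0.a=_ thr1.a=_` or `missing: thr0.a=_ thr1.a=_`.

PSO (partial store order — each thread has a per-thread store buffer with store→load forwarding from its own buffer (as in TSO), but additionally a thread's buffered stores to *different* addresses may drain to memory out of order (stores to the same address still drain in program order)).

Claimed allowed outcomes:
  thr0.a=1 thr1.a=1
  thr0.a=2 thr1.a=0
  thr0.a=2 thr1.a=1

outcome vector order: (thr0.a,thr1.a)
PSO: 4 outcomes — {1/0; 1/1; 2/0; 2/1}
PSO∖claimed = {1/0}

missing: thr0.a=1 thr1.a=0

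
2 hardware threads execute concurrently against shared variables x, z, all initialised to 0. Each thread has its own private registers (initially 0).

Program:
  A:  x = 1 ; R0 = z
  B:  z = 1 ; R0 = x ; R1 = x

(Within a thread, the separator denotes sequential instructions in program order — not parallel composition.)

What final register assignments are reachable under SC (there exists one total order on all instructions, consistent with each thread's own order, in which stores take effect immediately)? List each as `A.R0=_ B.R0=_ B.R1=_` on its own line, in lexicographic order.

outcome vector order: (A.R0,B.R0,B.R1)
|SC outcomes| = 4

A.R0=0 B.R0=1 B.R1=1
A.R0=1 B.R0=0 B.R1=0
A.R0=1 B.R0=0 B.R1=1
A.R0=1 B.R0=1 B.R1=1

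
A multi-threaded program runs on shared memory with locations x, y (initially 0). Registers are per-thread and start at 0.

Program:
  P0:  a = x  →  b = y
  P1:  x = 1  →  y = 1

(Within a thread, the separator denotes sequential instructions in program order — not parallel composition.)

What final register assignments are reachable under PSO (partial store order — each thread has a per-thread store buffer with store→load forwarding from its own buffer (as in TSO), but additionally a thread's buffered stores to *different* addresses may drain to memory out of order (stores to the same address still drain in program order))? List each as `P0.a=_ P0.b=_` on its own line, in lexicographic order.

outcome vector order: (P0.a,P0.b)
|PSO outcomes| = 4

P0.a=0 P0.b=0
P0.a=0 P0.b=1
P0.a=1 P0.b=0
P0.a=1 P0.b=1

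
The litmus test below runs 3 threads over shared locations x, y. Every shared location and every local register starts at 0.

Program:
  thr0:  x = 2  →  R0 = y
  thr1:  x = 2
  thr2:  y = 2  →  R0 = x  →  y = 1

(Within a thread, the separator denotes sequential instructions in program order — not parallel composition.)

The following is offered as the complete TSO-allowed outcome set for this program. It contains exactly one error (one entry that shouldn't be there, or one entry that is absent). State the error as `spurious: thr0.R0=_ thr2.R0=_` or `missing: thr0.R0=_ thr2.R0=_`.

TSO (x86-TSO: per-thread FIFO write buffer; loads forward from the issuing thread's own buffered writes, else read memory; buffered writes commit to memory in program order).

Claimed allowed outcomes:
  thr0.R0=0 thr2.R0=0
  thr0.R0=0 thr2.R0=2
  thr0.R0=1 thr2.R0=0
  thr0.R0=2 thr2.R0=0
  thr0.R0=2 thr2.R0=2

outcome vector order: (thr0.R0,thr2.R0)
TSO: 6 outcomes — {<0 0> <0 2> <1 0> <1 2> <2 0> <2 2>}
TSO∖claimed = {<1 2>}

missing: thr0.R0=1 thr2.R0=2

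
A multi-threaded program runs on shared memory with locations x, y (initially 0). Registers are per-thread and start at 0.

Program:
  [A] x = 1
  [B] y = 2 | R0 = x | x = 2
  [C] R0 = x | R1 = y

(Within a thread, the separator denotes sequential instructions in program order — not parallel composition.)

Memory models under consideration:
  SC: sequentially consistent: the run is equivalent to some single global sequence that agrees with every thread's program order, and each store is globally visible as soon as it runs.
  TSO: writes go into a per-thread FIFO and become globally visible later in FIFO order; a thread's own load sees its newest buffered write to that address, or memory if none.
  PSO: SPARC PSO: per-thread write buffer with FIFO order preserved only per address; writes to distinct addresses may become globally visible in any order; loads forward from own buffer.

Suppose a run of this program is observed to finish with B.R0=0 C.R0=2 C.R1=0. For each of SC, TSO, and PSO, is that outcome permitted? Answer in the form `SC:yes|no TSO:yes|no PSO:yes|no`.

outcome vector order: (B.R0,C.R0,C.R1)
[SC] allowed = {(0,0,0); (0,0,2); (0,1,2); (0,2,2); (1,0,0); (1,0,2); (1,1,0); (1,1,2); (1,2,2)}
[TSO] allowed = {(0,0,0); (0,0,2); (0,1,0); (0,1,2); (0,2,2); (1,0,0); (1,0,2); (1,1,0); (1,1,2); (1,2,2)}
[PSO] allowed = {(0,0,0); (0,0,2); (0,1,0); (0,1,2); (0,2,0); (0,2,2); (1,0,0); (1,0,2); (1,1,0); (1,1,2); (1,2,0); (1,2,2)}
target (0,2,0) ∈ {PSO}

SC:no TSO:no PSO:yes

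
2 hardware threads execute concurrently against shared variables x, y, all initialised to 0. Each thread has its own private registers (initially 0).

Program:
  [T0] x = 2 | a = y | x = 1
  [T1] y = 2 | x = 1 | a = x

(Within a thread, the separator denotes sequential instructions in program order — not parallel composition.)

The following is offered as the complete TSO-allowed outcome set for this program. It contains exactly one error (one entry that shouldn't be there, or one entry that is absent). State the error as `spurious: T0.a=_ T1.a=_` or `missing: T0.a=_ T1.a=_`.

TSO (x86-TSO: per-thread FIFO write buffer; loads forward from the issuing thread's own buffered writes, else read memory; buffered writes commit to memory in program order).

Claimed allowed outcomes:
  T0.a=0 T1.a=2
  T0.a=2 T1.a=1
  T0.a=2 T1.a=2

outcome vector order: (T0.a,T1.a)
[TSO] allowed = {<0 1> <0 2> <2 1> <2 2>}
TSO∖claimed = {<0 1>}

missing: T0.a=0 T1.a=1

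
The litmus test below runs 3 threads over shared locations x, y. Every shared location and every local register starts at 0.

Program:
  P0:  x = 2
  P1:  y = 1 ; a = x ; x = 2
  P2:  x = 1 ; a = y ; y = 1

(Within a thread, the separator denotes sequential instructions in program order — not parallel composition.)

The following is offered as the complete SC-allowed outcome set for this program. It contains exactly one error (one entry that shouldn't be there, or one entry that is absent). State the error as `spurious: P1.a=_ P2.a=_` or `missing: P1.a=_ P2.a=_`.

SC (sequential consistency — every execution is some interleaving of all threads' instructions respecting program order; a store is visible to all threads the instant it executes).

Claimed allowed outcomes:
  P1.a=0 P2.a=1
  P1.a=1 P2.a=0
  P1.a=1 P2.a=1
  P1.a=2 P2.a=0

missing: P1.a=2 P2.a=1

outcome vector order: (P1.a,P2.a)
[SC] allowed = {0/1 1/0 1/1 2/0 2/1}
SC∖claimed = {2/1}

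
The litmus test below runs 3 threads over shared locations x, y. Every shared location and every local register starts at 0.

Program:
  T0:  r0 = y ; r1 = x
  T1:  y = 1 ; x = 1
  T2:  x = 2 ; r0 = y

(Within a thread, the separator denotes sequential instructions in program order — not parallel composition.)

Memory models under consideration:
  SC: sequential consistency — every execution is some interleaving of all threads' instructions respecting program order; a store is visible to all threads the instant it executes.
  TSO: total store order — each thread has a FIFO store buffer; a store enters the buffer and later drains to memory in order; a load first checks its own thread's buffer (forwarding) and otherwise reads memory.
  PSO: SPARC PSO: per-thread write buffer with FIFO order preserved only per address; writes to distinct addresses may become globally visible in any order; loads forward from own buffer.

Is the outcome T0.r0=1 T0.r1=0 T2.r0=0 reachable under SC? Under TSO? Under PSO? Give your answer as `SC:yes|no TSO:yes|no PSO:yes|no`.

outcome vector order: (T0.r0,T0.r1,T2.r0)
SC (11): <0 0 0>; <0 0 1>; <0 1 0>; <0 1 1>; <0 2 0>; <0 2 1>; <1 0 1>; <1 1 0>; <1 1 1>; <1 2 0>; <1 2 1>
TSO (12): <0 0 0>; <0 0 1>; <0 1 0>; <0 1 1>; <0 2 0>; <0 2 1>; <1 0 0>; <1 0 1>; <1 1 0>; <1 1 1>; <1 2 0>; <1 2 1>
PSO (12): <0 0 0>; <0 0 1>; <0 1 0>; <0 1 1>; <0 2 0>; <0 2 1>; <1 0 0>; <1 0 1>; <1 1 0>; <1 1 1>; <1 2 0>; <1 2 1>
target <1 0 0> ∈ {TSO,PSO}

SC:no TSO:yes PSO:yes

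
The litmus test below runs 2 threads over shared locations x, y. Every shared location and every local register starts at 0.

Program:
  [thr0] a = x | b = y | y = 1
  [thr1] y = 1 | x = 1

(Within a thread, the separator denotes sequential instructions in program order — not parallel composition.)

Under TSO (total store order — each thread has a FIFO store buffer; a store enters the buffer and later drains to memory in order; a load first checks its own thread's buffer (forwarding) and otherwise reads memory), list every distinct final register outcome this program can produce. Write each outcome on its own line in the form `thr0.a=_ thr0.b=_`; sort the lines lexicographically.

outcome vector order: (thr0.a,thr0.b)
|TSO outcomes| = 3

thr0.a=0 thr0.b=0
thr0.a=0 thr0.b=1
thr0.a=1 thr0.b=1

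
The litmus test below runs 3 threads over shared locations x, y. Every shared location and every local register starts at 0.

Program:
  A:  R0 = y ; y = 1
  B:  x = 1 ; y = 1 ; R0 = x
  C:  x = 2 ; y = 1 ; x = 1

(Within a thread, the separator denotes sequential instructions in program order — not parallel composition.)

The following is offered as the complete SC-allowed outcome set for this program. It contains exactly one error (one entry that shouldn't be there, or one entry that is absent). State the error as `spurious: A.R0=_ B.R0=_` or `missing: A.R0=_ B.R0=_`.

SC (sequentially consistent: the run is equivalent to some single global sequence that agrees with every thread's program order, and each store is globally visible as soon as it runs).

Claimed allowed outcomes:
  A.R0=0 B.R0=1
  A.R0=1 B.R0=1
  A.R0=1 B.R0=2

outcome vector order: (A.R0,B.R0)
SC (4): 01, 02, 11, 12
SC∖claimed = {02}

missing: A.R0=0 B.R0=2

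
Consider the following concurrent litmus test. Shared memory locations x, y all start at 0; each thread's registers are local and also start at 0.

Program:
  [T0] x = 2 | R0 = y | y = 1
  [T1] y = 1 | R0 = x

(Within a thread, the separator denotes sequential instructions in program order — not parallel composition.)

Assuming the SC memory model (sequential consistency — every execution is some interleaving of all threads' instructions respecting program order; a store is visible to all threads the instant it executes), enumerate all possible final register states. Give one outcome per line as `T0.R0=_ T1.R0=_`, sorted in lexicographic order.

T0.R0=0 T1.R0=2
T0.R0=1 T1.R0=0
T0.R0=1 T1.R0=2

outcome vector order: (T0.R0,T1.R0)
|SC outcomes| = 3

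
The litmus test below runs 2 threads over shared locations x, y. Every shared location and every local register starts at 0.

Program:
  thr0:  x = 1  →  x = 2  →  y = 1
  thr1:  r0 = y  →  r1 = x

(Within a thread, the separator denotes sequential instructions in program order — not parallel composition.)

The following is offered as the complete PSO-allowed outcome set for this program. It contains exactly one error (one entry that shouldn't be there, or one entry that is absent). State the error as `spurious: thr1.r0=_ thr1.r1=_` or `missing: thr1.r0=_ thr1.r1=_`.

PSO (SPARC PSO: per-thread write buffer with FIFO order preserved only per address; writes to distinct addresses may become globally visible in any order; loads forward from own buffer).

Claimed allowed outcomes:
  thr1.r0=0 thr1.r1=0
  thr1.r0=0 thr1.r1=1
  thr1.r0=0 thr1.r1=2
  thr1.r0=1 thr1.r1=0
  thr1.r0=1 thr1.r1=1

outcome vector order: (thr1.r0,thr1.r1)
PSO: 6 outcomes — {<0 0>, <0 1>, <0 2>, <1 0>, <1 1>, <1 2>}
PSO∖claimed = {<1 2>}

missing: thr1.r0=1 thr1.r1=2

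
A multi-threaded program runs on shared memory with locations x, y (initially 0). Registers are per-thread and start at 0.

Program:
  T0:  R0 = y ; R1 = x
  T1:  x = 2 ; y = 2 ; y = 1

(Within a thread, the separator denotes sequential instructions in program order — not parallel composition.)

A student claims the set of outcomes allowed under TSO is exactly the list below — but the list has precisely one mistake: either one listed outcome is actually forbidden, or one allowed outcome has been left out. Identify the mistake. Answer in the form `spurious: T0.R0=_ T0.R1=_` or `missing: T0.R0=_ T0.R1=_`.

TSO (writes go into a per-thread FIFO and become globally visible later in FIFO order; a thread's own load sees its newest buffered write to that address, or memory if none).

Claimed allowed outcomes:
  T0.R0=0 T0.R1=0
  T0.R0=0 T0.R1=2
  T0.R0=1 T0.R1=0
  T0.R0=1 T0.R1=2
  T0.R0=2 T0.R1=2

outcome vector order: (T0.R0,T0.R1)
TSO: 4 outcomes — {0/0 0/2 1/2 2/2}
claimed∖TSO = {1/0}

spurious: T0.R0=1 T0.R1=0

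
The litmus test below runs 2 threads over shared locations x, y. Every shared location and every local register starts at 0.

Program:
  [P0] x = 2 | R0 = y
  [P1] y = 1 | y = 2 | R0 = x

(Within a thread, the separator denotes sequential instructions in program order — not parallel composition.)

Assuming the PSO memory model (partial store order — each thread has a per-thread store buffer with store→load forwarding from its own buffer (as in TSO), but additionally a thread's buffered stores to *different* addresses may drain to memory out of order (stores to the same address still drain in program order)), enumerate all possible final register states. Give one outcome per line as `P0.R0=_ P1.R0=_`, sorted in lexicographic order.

outcome vector order: (P0.R0,P1.R0)
|PSO outcomes| = 6

P0.R0=0 P1.R0=0
P0.R0=0 P1.R0=2
P0.R0=1 P1.R0=0
P0.R0=1 P1.R0=2
P0.R0=2 P1.R0=0
P0.R0=2 P1.R0=2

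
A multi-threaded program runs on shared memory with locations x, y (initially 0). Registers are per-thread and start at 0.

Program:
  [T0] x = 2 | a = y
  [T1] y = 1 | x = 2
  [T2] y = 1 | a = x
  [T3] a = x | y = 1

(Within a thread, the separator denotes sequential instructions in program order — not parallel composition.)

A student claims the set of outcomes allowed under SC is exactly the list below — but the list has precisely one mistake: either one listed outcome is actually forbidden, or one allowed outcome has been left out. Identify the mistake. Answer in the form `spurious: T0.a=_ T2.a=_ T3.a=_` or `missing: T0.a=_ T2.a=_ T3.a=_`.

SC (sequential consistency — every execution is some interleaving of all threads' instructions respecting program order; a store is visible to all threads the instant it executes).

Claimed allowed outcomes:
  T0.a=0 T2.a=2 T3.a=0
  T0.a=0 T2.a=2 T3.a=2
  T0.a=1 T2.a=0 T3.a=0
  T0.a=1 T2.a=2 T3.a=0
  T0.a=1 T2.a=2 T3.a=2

missing: T0.a=1 T2.a=0 T3.a=2

outcome vector order: (T0.a,T2.a,T3.a)
under SC → 020; 022; 100; 102; 120; 122
SC∖claimed = {102}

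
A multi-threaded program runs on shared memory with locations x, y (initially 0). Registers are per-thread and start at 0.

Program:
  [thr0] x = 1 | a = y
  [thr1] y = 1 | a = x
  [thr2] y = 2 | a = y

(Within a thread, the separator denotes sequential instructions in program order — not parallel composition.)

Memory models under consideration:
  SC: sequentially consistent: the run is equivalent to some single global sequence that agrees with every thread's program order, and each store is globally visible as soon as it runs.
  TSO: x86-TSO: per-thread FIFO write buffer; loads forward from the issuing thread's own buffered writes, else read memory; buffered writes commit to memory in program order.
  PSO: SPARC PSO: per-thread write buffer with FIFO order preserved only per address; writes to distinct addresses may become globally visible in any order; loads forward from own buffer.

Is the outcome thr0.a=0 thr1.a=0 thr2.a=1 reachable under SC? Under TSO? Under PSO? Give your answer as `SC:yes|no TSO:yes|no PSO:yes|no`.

outcome vector order: (thr0.a,thr1.a,thr2.a)
[SC] allowed = {<0 1 1>, <0 1 2>, <1 0 1>, <1 0 2>, <1 1 1>, <1 1 2>, <2 0 2>, <2 1 1>, <2 1 2>}
[TSO] allowed = {<0 0 1>, <0 0 2>, <0 1 1>, <0 1 2>, <1 0 1>, <1 0 2>, <1 1 1>, <1 1 2>, <2 0 1>, <2 0 2>, <2 1 1>, <2 1 2>}
[PSO] allowed = {<0 0 1>, <0 0 2>, <0 1 1>, <0 1 2>, <1 0 1>, <1 0 2>, <1 1 1>, <1 1 2>, <2 0 1>, <2 0 2>, <2 1 1>, <2 1 2>}
target <0 0 1> ∈ {TSO,PSO}

SC:no TSO:yes PSO:yes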